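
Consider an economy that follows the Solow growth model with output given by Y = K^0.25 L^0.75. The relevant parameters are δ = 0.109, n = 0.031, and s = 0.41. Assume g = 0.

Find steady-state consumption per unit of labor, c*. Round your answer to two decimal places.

c* = 0.84

In steady state, investment equals break-even investment: s·k^α = (n + δ)·k.
Dividing both sides by k: k^(1−α) = s / (n + δ).
k^0.75 = 0.41 / (0.031 + 0.109) = 0.41 / 0.140 = 2.9286
k* = 2.9286^(1/0.75) ≈ 4.1900
y* = (k*)^α = 4.1900^0.25 ≈ 1.4307
c* = (1 − s)·y* = (1 − 0.41) × 1.4307 ≈ 0.8441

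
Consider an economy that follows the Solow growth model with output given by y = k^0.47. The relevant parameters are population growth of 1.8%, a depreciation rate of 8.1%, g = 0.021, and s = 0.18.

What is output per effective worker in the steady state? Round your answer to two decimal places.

y* ≈ 1.43

Steady state requires s·f(k) = (n + g + δ)·k, i.e. s·k^α = (n + g + δ)·k.
Rearranging, k^(1−α) = s / (n + g + δ).
k^0.53 = 0.18 / (0.018 + 0.021 + 0.081) = 0.18 / 0.120 = 1.5000
k* = 1.5000^(1/0.53) ≈ 2.1491
y* = (k*)^α = 2.1491^0.47 ≈ 1.4327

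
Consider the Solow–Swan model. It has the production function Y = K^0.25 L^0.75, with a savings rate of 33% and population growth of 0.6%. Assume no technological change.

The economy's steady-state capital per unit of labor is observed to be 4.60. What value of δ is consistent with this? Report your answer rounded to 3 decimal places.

In steady state, investment equals break-even investment: s·k^α = (n + δ)·k.
So s / (n + δ) = (k*)^(1−α) = 4.60^0.75 = 3.1410.
Therefore n + δ = s / 3.1410 = 0.33 / 3.1410 = 0.1051, so δ = 0.1051 − 0.006 = 0.0991.

δ ≈ 0.099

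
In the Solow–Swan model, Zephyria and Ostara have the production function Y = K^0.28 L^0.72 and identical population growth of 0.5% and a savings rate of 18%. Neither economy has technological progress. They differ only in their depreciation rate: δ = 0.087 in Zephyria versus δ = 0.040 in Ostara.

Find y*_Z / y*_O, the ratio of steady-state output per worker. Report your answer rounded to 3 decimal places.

Steady-state y* = [s/(n + δ)]^(α/(1−α)), so the ratio is [ (s_Z/(n + δ)_Z) / (s_O/(n + δ)_O) ]^0.3889.
s_Z/(n + δ)_Z = 0.18/0.092 = 1.9565; s_O/(n + δ)_O = 0.18/0.045 = 4.0000.
Ratio = (1.9565/4.0000)^0.3889 = 0.4891^0.3889 ≈ 0.7572

ratio ≈ 0.757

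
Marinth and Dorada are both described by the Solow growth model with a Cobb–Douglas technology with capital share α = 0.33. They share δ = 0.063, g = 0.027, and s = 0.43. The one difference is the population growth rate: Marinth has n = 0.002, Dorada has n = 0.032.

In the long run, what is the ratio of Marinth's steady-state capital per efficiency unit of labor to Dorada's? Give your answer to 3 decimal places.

k*_M / k*_D ≈ 1.524

Steady-state k* = [s/(n + g + δ)]^(1/(1−α)), so the ratio is [ (s_M/(n + g + δ)_M) / (s_D/(n + g + δ)_D) ]^1.4925.
s_M/(n + g + δ)_M = 0.43/0.092 = 4.6739; s_D/(n + g + δ)_D = 0.43/0.122 = 3.5246.
Ratio = (4.6739/3.5246)^1.4925 = 1.3261^1.4925 ≈ 1.5239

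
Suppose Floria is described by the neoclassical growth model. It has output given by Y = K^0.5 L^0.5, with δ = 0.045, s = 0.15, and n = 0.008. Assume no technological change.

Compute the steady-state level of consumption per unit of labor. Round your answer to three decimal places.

c* ≈ 2.406

Steady state requires s·f(k) = (n + δ)·k, i.e. s·k^α = (n + δ)·k.
Rearranging, k^(1−α) = s / (n + δ).
k^0.5 = 0.15 / (0.008 + 0.045) = 0.15 / 0.053 = 2.8302
k* = 2.8302^(1/0.5) ≈ 8.0100
y* = (k*)^α = 8.0100^0.5 ≈ 2.8302
c* = (1 − s)·y* = (1 − 0.15) × 2.8302 ≈ 2.4057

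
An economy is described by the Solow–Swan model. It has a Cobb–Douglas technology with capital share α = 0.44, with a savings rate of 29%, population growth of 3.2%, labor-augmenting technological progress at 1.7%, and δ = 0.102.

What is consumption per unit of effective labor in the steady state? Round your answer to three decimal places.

c* = 1.186

At the steady state, Δk = 0, so s·k^α = (n + g + δ)·k.
Rearranging, k^(1−α) = s / (n + g + δ).
k^0.56 = 0.29 / (0.032 + 0.017 + 0.102) = 0.29 / 0.151 = 1.9205
k* = 1.9205^(1/0.56) ≈ 3.2070
y* = (k*)^α = 3.2070^0.44 ≈ 1.6699
c* = (1 − s)·y* = (1 − 0.29) × 1.6699 ≈ 1.1856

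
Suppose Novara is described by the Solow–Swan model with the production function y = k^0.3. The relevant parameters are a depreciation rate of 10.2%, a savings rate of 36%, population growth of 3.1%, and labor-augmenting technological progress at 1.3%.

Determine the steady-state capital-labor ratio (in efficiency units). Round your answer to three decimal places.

In steady state, investment equals break-even investment: s·k^α = (n + g + δ)·k.
Dividing both sides by k: k^(1−α) = s / (n + g + δ).
k^0.7 = 0.36 / (0.031 + 0.013 + 0.102) = 0.36 / 0.146 = 2.4658
k* = 2.4658^(1/0.7) ≈ 3.6303

k* ≈ 3.630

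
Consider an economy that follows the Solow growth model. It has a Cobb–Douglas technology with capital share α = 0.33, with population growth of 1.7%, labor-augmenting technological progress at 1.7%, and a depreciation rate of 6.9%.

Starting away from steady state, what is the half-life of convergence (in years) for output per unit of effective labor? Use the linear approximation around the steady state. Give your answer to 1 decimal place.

about 10.0 years

Near the steady state the convergence rate is λ = (1 − α)(n + g + δ).
λ = (1 − 0.33) × 0.103 = 0.67 × 0.103 = 0.06901
Half-life = ln 2 / λ = 0.6931 / 0.06901 ≈ 10.04 years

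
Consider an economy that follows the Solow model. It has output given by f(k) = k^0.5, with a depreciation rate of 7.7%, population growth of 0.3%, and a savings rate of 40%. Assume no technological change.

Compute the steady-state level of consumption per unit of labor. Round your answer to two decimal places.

Steady state requires s·f(k) = (n + δ)·k, i.e. s·k^α = (n + δ)·k.
Dividing both sides by k: k^(1−α) = s / (n + δ).
k^0.5 = 0.40 / (0.003 + 0.077) = 0.40 / 0.080 = 5.0000
k* = 5.0000^(1/0.5) ≈ 25.0000
y* = (k*)^α = 25.0000^0.5 ≈ 5.0000
c* = (1 − s)·y* = (1 − 0.40) × 5.0000 ≈ 3.0000

c* ≈ 3.00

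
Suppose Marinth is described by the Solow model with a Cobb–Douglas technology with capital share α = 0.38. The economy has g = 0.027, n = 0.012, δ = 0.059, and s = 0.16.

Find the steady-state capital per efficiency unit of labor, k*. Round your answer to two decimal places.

k* ≈ 2.20

At the steady state, Δk = 0, so s·k^α = (n + g + δ)·k.
Rearranging, k^(1−α) = s / (n + g + δ).
k^0.62 = 0.16 / (0.012 + 0.027 + 0.059) = 0.16 / 0.098 = 1.6327
k* = 1.6327^(1/0.62) ≈ 2.2049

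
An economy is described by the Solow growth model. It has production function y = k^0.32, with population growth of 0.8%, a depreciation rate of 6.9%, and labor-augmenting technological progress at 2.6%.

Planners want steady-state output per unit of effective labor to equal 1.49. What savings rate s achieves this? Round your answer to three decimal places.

Steady state requires s·f(k) = (n + g + δ)·k, i.e. s·k^α = (n + g + δ)·k.
Since y* = [s/(n + g + δ)]^(α/(1−α)), we have s/(n + g + δ) = (y*)^((1−α)/α) = 1.49^2.125 = 2.3336.
Therefore s = 2.3336 × (n + g + δ) = 2.3336 × 0.103 = 0.2404.

s ≈ 0.240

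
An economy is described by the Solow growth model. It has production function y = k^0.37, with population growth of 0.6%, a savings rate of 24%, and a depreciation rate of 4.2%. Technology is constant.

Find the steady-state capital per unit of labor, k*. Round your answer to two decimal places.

k* ≈ 12.87

At the steady state, Δk = 0, so s·k^α = (n + δ)·k.
Rearranging, k^(1−α) = s / (n + δ).
k^0.63 = 0.24 / (0.006 + 0.042) = 0.24 / 0.048 = 5.0000
k* = 5.0000^(1/0.63) ≈ 12.8670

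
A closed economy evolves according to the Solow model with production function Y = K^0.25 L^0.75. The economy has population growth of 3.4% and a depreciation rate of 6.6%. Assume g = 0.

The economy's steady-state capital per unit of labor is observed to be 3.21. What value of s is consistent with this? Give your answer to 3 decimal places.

s ≈ 0.240

Steady state requires s·f(k) = (n + δ)·k, i.e. s·k^α = (n + δ)·k.
So s / (n + δ) = (k*)^(1−α) = 3.21^0.75 = 2.3982.
Therefore s = 2.3982 × (n + δ) = 2.3982 × 0.100 = 0.2398.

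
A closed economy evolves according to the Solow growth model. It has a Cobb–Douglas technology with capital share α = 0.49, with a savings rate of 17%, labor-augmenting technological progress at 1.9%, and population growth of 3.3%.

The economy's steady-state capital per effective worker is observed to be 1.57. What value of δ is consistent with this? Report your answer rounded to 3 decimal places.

At the steady state, Δk = 0, so s·k^α = (n + g + δ)·k.
So s / (n + g + δ) = (k*)^(1−α) = 1.57^0.51 = 1.2587.
Therefore n + g + δ = s / 1.2587 = 0.17 / 1.2587 = 0.1351, so δ = 0.1351 − 0.052 = 0.0831.

δ ≈ 0.083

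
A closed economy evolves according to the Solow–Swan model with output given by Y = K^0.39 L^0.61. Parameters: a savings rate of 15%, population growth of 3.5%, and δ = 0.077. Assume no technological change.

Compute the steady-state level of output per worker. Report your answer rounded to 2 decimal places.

Steady state requires s·f(k) = (n + δ)·k, i.e. s·k^α = (n + δ)·k.
Dividing both sides by k: k^(1−α) = s / (n + δ).
k^0.61 = 0.15 / (0.035 + 0.077) = 0.15 / 0.112 = 1.3393
k* = 1.3393^(1/0.61) ≈ 1.6143
y* = (k*)^α = 1.6143^0.39 ≈ 1.2054

y* ≈ 1.21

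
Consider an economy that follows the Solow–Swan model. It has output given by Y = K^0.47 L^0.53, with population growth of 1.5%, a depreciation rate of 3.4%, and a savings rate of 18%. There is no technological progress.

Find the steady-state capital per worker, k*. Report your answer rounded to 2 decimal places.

k* = 11.65

At the steady state, Δk = 0, so s·k^α = (n + δ)·k.
Dividing both sides by k: k^(1−α) = s / (n + δ).
k^0.53 = 0.18 / (0.015 + 0.034) = 0.18 / 0.049 = 3.6735
k* = 3.6735^(1/0.53) ≈ 11.6463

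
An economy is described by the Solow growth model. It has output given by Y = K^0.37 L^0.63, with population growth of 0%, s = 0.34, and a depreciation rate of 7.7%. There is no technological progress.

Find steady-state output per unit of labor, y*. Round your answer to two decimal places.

y* = 2.39

In steady state, investment equals break-even investment: s·k^α = (n + δ)·k.
Dividing both sides by k: k^(1−α) = s / (n + δ).
k^0.63 = 0.34 / (0.000 + 0.077) = 0.34 / 0.077 = 4.4156
k* = 4.4156^(1/0.63) ≈ 10.5631
y* = (k*)^α = 10.5631^0.37 ≈ 2.3922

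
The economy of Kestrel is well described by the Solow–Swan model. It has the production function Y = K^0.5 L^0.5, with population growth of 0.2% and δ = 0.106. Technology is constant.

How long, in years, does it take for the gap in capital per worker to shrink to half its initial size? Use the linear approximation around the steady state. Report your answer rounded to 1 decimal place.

t_½ ≈ 12.8 years

Near the steady state the convergence rate is λ = (1 − α)(n + δ).
λ = (1 − 0.5) × 0.108 = 0.5 × 0.108 = 0.0540
Half-life = ln 2 / λ = 0.6931 / 0.0540 ≈ 12.84 years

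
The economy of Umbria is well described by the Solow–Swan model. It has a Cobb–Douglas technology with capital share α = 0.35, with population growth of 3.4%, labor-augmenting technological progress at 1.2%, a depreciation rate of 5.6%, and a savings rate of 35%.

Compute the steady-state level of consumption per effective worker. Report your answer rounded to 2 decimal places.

c* ≈ 1.26

At the steady state, Δk = 0, so s·k^α = (n + g + δ)·k.
Dividing both sides by k: k^(1−α) = s / (n + g + δ).
k^0.65 = 0.35 / (0.034 + 0.012 + 0.056) = 0.35 / 0.102 = 3.4314
k* = 3.4314^(1/0.65) ≈ 6.6650
y* = (k*)^α = 6.6650^0.35 ≈ 1.9424
c* = (1 − s)·y* = (1 − 0.35) × 1.9424 ≈ 1.2626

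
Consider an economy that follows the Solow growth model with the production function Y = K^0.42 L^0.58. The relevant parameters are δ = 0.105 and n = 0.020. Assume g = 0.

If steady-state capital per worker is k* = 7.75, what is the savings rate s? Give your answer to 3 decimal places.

s ≈ 0.410

In steady state, investment equals break-even investment: s·k^α = (n + δ)·k.
So s / (n + δ) = (k*)^(1−α) = 7.75^0.58 = 3.2794.
Therefore s = 3.2794 × (n + δ) = 3.2794 × 0.125 = 0.4099.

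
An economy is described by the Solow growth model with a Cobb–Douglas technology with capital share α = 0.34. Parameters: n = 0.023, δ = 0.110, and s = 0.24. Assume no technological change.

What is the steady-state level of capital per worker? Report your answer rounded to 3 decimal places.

k* ≈ 2.446

In steady state, investment equals break-even investment: s·k^α = (n + δ)·k.
Dividing both sides by k: k^(1−α) = s / (n + δ).
k^0.66 = 0.24 / (0.023 + 0.110) = 0.24 / 0.133 = 1.8045
k* = 1.8045^(1/0.66) ≈ 2.4458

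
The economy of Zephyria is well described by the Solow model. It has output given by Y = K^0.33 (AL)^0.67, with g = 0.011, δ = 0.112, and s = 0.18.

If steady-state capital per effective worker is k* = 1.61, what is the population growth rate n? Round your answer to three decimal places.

Steady state requires s·f(k) = (n + g + δ)·k, i.e. s·k^α = (n + g + δ)·k.
So s / (n + g + δ) = (k*)^(1−α) = 1.61^0.67 = 1.3759.
Therefore n + g + δ = s / 1.3759 = 0.18 / 1.3759 = 0.1308, so n = 0.1308 − 0.123 = 0.0078.

n ≈ 0.008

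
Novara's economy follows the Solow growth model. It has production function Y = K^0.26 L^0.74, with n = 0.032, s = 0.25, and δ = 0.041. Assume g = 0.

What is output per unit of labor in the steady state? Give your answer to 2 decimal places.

y* ≈ 1.54

In steady state, investment equals break-even investment: s·k^α = (n + δ)·k.
Dividing both sides by k: k^(1−α) = s / (n + δ).
k^0.74 = 0.25 / (0.032 + 0.041) = 0.25 / 0.073 = 3.4247
k* = 3.4247^(1/0.74) ≈ 5.2779
y* = (k*)^α = 5.2779^0.26 ≈ 1.5411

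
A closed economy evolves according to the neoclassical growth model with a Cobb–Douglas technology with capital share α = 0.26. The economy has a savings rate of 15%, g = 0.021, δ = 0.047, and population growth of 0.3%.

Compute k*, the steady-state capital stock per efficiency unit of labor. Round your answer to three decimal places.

k* = 2.748

At the steady state, Δk = 0, so s·k^α = (n + g + δ)·k.
Dividing both sides by k: k^(1−α) = s / (n + g + δ).
k^0.74 = 0.15 / (0.003 + 0.021 + 0.047) = 0.15 / 0.071 = 2.1127
k* = 2.1127^(1/0.74) ≈ 2.7477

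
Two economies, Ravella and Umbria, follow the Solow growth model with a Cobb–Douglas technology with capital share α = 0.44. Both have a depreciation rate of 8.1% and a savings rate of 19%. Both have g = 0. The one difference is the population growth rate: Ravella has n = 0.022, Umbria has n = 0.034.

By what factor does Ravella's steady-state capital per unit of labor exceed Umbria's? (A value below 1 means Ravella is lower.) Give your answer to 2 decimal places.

Steady-state k* = [s/(n + δ)]^(1/(1−α)), so the ratio is [ (s_R/(n + δ)_R) / (s_U/(n + δ)_U) ]^1.7857.
s_R/(n + δ)_R = 0.19/0.103 = 1.8447; s_U/(n + δ)_U = 0.19/0.115 = 1.6522.
Ratio = (1.8447/1.6522)^1.7857 = 1.1165^1.7857 ≈ 1.2175

ratio ≈ 1.22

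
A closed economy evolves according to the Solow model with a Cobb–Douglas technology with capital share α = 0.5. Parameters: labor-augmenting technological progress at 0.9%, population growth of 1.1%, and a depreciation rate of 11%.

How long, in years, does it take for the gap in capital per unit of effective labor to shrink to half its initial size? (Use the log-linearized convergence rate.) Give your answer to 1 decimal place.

Near the steady state the convergence rate is λ = (1 − α)(n + g + δ).
λ = (1 − 0.5) × 0.130 = 0.5 × 0.130 = 0.0650
Half-life = ln 2 / λ = 0.6931 / 0.0650 ≈ 10.66 years

half-life ≈ 10.7 years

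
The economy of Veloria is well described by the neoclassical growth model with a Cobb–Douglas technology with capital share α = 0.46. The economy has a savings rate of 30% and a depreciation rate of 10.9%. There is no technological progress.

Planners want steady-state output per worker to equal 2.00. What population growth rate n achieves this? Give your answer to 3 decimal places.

n ≈ 0.024

In steady state, investment equals break-even investment: s·k^α = (n + δ)·k.
Since y* = [s/(n + δ)]^(α/(1−α)), we have s/(n + δ) = (y*)^((1−α)/α) = 2.00^1.1739 = 2.2562.
Therefore n + δ = s / 2.2562 = 0.30 / 2.2562 = 0.1330, so n = 0.1330 − 0.109 = 0.0240.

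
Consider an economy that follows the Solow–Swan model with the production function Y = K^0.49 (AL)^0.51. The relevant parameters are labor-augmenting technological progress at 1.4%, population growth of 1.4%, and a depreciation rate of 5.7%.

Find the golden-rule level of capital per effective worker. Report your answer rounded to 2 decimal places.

k_gold ≈ 31.03

The golden rule sets f'(k) = n + g + δ, i.e. α·k^(α−1) = n + g + δ.
So k^(1−α) = α / (n + g + δ) = 0.49 / 0.085 = 5.7647.
k_gold = 5.7647^(1/0.51) ≈ 31.0255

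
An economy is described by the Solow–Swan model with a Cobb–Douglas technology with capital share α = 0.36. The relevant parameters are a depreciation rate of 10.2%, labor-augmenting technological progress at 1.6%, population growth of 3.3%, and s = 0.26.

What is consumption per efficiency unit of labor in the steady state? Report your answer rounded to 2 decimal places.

In steady state, investment equals break-even investment: s·k^α = (n + g + δ)·k.
Dividing both sides by k: k^(1−α) = s / (n + g + δ).
k^0.64 = 0.26 / (0.033 + 0.016 + 0.102) = 0.26 / 0.151 = 1.7219
k* = 1.7219^(1/0.64) ≈ 2.3376
y* = (k*)^α = 2.3376^0.36 ≈ 1.3576
c* = (1 − s)·y* = (1 − 0.26) × 1.3576 ≈ 1.0046

c* = 1.00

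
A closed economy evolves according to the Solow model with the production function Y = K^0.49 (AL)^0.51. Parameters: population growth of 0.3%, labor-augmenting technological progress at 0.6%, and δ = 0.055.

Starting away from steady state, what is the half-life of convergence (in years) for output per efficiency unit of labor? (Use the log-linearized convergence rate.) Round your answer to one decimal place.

t_½ ≈ 21.2 years

Near the steady state the convergence rate is λ = (1 − α)(n + g + δ).
λ = (1 − 0.49) × 0.064 = 0.51 × 0.064 = 0.03264
Half-life = ln 2 / λ = 0.6931 / 0.03264 ≈ 21.23 years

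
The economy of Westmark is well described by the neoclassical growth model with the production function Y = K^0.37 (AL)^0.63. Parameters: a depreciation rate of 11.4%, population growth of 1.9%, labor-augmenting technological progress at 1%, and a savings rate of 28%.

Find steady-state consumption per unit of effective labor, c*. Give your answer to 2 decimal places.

In steady state, investment equals break-even investment: s·k^α = (n + g + δ)·k.
Dividing both sides by k: k^(1−α) = s / (n + g + δ).
k^0.63 = 0.28 / (0.019 + 0.010 + 0.114) = 0.28 / 0.143 = 1.9580
k* = 1.9580^(1/0.63) ≈ 2.9053
y* = (k*)^α = 2.9053^0.37 ≈ 1.4838
c* = (1 − s)·y* = (1 − 0.28) × 1.4838 ≈ 1.0683

c* = 1.07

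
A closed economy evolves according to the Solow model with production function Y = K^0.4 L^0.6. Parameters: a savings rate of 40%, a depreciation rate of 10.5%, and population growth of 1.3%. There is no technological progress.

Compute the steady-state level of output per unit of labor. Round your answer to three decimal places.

y* = 2.257

In steady state, investment equals break-even investment: s·k^α = (n + δ)·k.
Rearranging, k^(1−α) = s / (n + δ).
k^0.6 = 0.40 / (0.013 + 0.105) = 0.40 / 0.118 = 3.3898
k* = 3.3898^(1/0.6) ≈ 7.6493
y* = (k*)^α = 7.6493^0.4 ≈ 2.2566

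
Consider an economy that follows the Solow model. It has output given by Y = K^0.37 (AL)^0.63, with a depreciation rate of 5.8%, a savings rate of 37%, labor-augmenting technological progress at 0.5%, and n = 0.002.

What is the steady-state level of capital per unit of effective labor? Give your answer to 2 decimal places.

In steady state, investment equals break-even investment: s·k^α = (n + g + δ)·k.
Rearranging, k^(1−α) = s / (n + g + δ).
k^0.63 = 0.37 / (0.002 + 0.005 + 0.058) = 0.37 / 0.065 = 5.6923
k* = 5.6923^(1/0.63) ≈ 15.8077

k* = 15.81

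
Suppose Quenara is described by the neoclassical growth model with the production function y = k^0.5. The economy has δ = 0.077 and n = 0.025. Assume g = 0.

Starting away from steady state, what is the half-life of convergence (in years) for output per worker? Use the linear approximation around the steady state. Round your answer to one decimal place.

half-life ≈ 13.6 years

Near the steady state the convergence rate is λ = (1 − α)(n + δ).
λ = (1 − 0.5) × 0.102 = 0.5 × 0.102 = 0.0510
Half-life = ln 2 / λ = 0.6931 / 0.0510 ≈ 13.59 years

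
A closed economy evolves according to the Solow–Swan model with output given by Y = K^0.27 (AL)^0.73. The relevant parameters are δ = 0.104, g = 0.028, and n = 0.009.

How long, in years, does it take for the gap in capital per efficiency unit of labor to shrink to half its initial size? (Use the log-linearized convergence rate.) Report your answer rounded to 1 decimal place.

Near the steady state the convergence rate is λ = (1 − α)(n + g + δ).
λ = (1 − 0.27) × 0.141 = 0.73 × 0.141 = 0.10293
Half-life = ln 2 / λ = 0.6931 / 0.10293 ≈ 6.73 years

about 6.7 years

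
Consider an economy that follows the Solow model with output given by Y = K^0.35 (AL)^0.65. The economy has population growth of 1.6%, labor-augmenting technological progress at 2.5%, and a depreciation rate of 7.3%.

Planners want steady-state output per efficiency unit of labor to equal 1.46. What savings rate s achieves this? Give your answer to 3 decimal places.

s ≈ 0.230

Steady state requires s·f(k) = (n + g + δ)·k, i.e. s·k^α = (n + g + δ)·k.
Since y* = [s/(n + g + δ)]^(α/(1−α)), we have s/(n + g + δ) = (y*)^((1−α)/α) = 1.46^1.8571 = 2.0194.
Therefore s = 2.0194 × (n + g + δ) = 2.0194 × 0.114 = 0.2302.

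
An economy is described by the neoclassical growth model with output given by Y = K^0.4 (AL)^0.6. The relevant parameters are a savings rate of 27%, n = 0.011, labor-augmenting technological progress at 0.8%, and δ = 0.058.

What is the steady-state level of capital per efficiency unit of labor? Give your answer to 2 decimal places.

Steady state requires s·f(k) = (n + g + δ)·k, i.e. s·k^α = (n + g + δ)·k.
Rearranging, k^(1−α) = s / (n + g + δ).
k^0.6 = 0.27 / (0.011 + 0.008 + 0.058) = 0.27 / 0.077 = 3.5065
k* = 3.5065^(1/0.6) ≈ 8.0933

k* = 8.09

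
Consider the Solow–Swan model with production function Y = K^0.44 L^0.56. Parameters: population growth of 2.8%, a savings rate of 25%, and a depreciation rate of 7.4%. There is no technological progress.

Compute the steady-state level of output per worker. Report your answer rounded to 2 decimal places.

y* ≈ 2.02

At the steady state, Δk = 0, so s·k^α = (n + δ)·k.
Rearranging, k^(1−α) = s / (n + δ).
k^0.56 = 0.25 / (0.028 + 0.074) = 0.25 / 0.102 = 2.4510
k* = 2.4510^(1/0.56) ≈ 4.9574
y* = (k*)^α = 4.9574^0.44 ≈ 2.0226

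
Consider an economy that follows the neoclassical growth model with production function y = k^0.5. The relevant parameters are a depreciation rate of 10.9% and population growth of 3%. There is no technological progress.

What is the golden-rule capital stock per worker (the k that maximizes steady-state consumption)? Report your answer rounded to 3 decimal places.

k_gold ≈ 12.939

The golden rule sets f'(k) = n + δ, i.e. α·k^(α−1) = n + δ.
So k^(1−α) = α / (n + δ) = 0.5 / 0.139 = 3.5971.
k_gold = 3.5971^(1/0.5) ≈ 12.9391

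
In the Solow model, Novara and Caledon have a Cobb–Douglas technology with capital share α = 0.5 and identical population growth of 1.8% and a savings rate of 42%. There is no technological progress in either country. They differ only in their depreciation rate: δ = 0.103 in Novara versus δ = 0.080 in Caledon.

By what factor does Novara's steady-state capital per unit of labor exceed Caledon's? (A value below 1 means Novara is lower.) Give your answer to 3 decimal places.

k*_N / k*_C ≈ 0.656

Steady-state k* = [s/(n + δ)]^(1/(1−α)), so the ratio is [ (s_N/(n + δ)_N) / (s_C/(n + δ)_C) ]^2.
s_N/(n + δ)_N = 0.42/0.121 = 3.4711; s_C/(n + δ)_C = 0.42/0.098 = 4.2857.
Ratio = (3.4711/4.2857)^2 = 0.8099^2 ≈ 0.6559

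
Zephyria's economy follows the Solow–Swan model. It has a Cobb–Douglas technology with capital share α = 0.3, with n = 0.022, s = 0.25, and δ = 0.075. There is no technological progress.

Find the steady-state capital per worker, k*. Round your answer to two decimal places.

At the steady state, Δk = 0, so s·k^α = (n + δ)·k.
Rearranging, k^(1−α) = s / (n + δ).
k^0.7 = 0.25 / (0.022 + 0.075) = 0.25 / 0.097 = 2.5773
k* = 2.5773^(1/0.7) ≈ 3.8670

k* = 3.87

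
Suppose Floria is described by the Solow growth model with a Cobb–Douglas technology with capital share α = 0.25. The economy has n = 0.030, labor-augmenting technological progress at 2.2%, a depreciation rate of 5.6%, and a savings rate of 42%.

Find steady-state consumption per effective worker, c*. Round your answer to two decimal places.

Steady state requires s·f(k) = (n + g + δ)·k, i.e. s·k^α = (n + g + δ)·k.
Rearranging, k^(1−α) = s / (n + g + δ).
k^0.75 = 0.42 / (0.030 + 0.022 + 0.056) = 0.42 / 0.108 = 3.8889
k* = 3.8889^(1/0.75) ≈ 6.1156
y* = (k*)^α = 6.1156^0.25 ≈ 1.5726
c* = (1 − s)·y* = (1 − 0.42) × 1.5726 ≈ 0.9121

c* = 0.91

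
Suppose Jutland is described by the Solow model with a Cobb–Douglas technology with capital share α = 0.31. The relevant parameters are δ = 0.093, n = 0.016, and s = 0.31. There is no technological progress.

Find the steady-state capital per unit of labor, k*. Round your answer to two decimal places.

In steady state, investment equals break-even investment: s·k^α = (n + δ)·k.
Rearranging, k^(1−α) = s / (n + δ).
k^0.69 = 0.31 / (0.016 + 0.093) = 0.31 / 0.109 = 2.8440
k* = 2.8440^(1/0.69) ≈ 4.5485

k* ≈ 4.55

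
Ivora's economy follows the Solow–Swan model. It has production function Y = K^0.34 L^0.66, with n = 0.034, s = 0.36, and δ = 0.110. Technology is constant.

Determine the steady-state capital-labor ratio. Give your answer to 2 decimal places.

k* ≈ 4.01

At the steady state, Δk = 0, so s·k^α = (n + δ)·k.
Rearranging, k^(1−α) = s / (n + δ).
k^0.66 = 0.36 / (0.034 + 0.110) = 0.36 / 0.144 = 2.5000
k* = 2.5000^(1/0.66) ≈ 4.0081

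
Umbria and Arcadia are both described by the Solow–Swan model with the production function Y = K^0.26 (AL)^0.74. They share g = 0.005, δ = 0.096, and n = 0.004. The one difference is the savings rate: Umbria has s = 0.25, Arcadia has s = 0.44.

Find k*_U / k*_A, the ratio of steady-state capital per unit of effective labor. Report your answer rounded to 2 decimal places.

Steady-state k* = [s/(n + g + δ)]^(1/(1−α)), so the ratio is [ (s_U/(n + g + δ)_U) / (s_A/(n + g + δ)_A) ]^1.3514.
s_U/(n + g + δ)_U = 0.25/0.105 = 2.3810; s_A/(n + g + δ)_A = 0.44/0.105 = 4.1905.
Ratio = (2.3810/4.1905)^1.3514 = 0.5682^1.3514 ≈ 0.4658

ratio ≈ 0.47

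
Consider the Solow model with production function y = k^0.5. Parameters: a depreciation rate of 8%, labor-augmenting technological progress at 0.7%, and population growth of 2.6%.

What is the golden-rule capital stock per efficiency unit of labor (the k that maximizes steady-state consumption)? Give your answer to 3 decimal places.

The golden rule sets f'(k) = n + g + δ, i.e. α·k^(α−1) = n + g + δ.
So k^(1−α) = α / (n + g + δ) = 0.5 / 0.113 = 4.4248.
k_gold = 4.4248^(1/0.5) ≈ 19.5789

k_gold ≈ 19.579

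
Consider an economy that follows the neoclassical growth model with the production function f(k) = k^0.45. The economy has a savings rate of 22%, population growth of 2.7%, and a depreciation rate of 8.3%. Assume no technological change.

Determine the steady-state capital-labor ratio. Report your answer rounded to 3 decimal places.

In steady state, investment equals break-even investment: s·k^α = (n + δ)·k.
Dividing both sides by k: k^(1−α) = s / (n + δ).
k^0.55 = 0.22 / (0.027 + 0.083) = 0.22 / 0.110 = 2.0000
k* = 2.0000^(1/0.55) ≈ 3.5264

k* = 3.526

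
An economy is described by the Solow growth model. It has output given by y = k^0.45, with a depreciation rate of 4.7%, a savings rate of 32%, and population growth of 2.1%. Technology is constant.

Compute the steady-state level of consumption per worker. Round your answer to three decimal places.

c* ≈ 2.415

At the steady state, Δk = 0, so s·k^α = (n + δ)·k.
Dividing both sides by k: k^(1−α) = s / (n + δ).
k^0.55 = 0.32 / (0.021 + 0.047) = 0.32 / 0.068 = 4.7059
k* = 4.7059^(1/0.55) ≈ 16.7104
y* = (k*)^α = 16.7104^0.45 ≈ 3.5509
c* = (1 − s)·y* = (1 − 0.32) × 3.5509 ≈ 2.4146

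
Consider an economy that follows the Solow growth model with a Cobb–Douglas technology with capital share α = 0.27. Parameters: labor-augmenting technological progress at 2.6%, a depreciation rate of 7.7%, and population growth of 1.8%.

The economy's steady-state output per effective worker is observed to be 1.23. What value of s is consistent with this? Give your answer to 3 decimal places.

s ≈ 0.212

Steady state requires s·f(k) = (n + g + δ)·k, i.e. s·k^α = (n + g + δ)·k.
Since y* = [s/(n + g + δ)]^(α/(1−α)), we have s/(n + g + δ) = (y*)^((1−α)/α) = 1.23^2.7037 = 1.7502.
Therefore s = 1.7502 × (n + g + δ) = 1.7502 × 0.121 = 0.2118.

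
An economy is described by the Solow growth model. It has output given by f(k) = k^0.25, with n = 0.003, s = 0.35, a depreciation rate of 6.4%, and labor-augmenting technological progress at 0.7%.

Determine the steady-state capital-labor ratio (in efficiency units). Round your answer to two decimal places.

k* ≈ 7.94

At the steady state, Δk = 0, so s·k^α = (n + g + δ)·k.
Rearranging, k^(1−α) = s / (n + g + δ).
k^0.75 = 0.35 / (0.003 + 0.007 + 0.064) = 0.35 / 0.074 = 4.7297
k* = 4.7297^(1/0.75) ≈ 7.9392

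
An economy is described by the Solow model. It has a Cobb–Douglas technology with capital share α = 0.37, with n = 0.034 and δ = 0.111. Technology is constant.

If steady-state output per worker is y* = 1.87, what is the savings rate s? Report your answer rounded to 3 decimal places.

s ≈ 0.421

Steady state requires s·f(k) = (n + δ)·k, i.e. s·k^α = (n + δ)·k.
Since y* = [s/(n + δ)]^(α/(1−α)), we have s/(n + δ) = (y*)^((1−α)/α) = 1.87^1.7027 = 2.9031.
Therefore s = 2.9031 × (n + δ) = 2.9031 × 0.145 = 0.4209.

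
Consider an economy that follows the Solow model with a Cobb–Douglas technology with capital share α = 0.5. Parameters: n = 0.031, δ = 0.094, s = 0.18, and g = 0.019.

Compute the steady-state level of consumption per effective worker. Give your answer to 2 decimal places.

In steady state, investment equals break-even investment: s·k^α = (n + g + δ)·k.
Dividing both sides by k: k^(1−α) = s / (n + g + δ).
k^0.5 = 0.18 / (0.031 + 0.019 + 0.094) = 0.18 / 0.144 = 1.2500
k* = 1.2500^(1/0.5) ≈ 1.5625
y* = (k*)^α = 1.5625^0.5 ≈ 1.2500
c* = (1 − s)·y* = (1 − 0.18) × 1.2500 ≈ 1.0250

c* = 1.03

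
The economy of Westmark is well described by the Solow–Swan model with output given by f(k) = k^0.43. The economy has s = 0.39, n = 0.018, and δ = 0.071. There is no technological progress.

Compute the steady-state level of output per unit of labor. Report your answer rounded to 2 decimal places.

Steady state requires s·f(k) = (n + δ)·k, i.e. s·k^α = (n + δ)·k.
Rearranging, k^(1−α) = s / (n + δ).
k^0.57 = 0.39 / (0.018 + 0.071) = 0.39 / 0.089 = 4.3820
k* = 4.3820^(1/0.57) ≈ 13.3580
y* = (k*)^α = 13.3580^0.43 ≈ 3.0484

y* ≈ 3.05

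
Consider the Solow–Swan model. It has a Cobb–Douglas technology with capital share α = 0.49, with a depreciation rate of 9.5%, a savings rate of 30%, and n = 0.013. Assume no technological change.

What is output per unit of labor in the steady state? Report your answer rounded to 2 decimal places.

y* ≈ 2.67

Steady state requires s·f(k) = (n + δ)·k, i.e. s·k^α = (n + δ)·k.
Dividing both sides by k: k^(1−α) = s / (n + δ).
k^0.51 = 0.30 / (0.013 + 0.095) = 0.30 / 0.108 = 2.7778
k* = 2.7778^(1/0.51) ≈ 7.4131
y* = (k*)^α = 7.4131^0.49 ≈ 2.6687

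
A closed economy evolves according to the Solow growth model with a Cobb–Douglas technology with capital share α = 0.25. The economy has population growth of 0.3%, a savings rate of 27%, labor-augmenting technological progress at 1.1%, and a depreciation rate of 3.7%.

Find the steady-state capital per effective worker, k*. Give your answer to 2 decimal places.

In steady state, investment equals break-even investment: s·k^α = (n + g + δ)·k.
Dividing both sides by k: k^(1−α) = s / (n + g + δ).
k^0.75 = 0.27 / (0.003 + 0.011 + 0.037) = 0.27 / 0.051 = 5.2941
k* = 5.2941^(1/0.75) ≈ 9.2269

k* ≈ 9.23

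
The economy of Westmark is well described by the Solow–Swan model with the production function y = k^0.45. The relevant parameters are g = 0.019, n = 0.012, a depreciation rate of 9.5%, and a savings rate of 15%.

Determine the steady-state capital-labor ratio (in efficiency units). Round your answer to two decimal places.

k* = 1.37

In steady state, investment equals break-even investment: s·k^α = (n + g + δ)·k.
Dividing both sides by k: k^(1−α) = s / (n + g + δ).
k^0.55 = 0.15 / (0.012 + 0.019 + 0.095) = 0.15 / 0.126 = 1.1905
k* = 1.1905^(1/0.55) ≈ 1.3731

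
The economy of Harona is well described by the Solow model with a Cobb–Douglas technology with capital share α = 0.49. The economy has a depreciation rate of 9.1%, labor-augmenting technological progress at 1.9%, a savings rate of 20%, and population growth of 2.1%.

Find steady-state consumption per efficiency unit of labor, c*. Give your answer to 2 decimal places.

Steady state requires s·f(k) = (n + g + δ)·k, i.e. s·k^α = (n + g + δ)·k.
Dividing both sides by k: k^(1−α) = s / (n + g + δ).
k^0.51 = 0.20 / (0.021 + 0.019 + 0.091) = 0.20 / 0.131 = 1.5267
k* = 1.5267^(1/0.51) ≈ 2.2925
y* = (k*)^α = 2.2925^0.49 ≈ 1.5016
c* = (1 − s)·y* = (1 − 0.20) × 1.5016 ≈ 1.2013

c* ≈ 1.20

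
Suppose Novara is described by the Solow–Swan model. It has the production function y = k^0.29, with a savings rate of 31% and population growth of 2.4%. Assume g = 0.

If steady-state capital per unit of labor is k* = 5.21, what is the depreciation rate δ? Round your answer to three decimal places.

δ ≈ 0.072

Steady state requires s·f(k) = (n + δ)·k, i.e. s·k^α = (n + δ)·k.
So s / (n + δ) = (k*)^(1−α) = 5.21^0.71 = 3.2282.
Therefore n + δ = s / 3.2282 = 0.31 / 3.2282 = 0.0960, so δ = 0.0960 − 0.024 = 0.0720.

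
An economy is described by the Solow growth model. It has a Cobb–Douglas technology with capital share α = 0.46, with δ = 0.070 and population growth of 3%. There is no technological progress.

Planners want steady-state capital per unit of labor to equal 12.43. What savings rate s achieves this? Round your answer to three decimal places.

s ≈ 0.390

At the steady state, Δk = 0, so s·k^α = (n + δ)·k.
So s / (n + δ) = (k*)^(1−α) = 12.43^0.54 = 3.8995.
Therefore s = 3.8995 × (n + δ) = 3.8995 × 0.100 = 0.3900.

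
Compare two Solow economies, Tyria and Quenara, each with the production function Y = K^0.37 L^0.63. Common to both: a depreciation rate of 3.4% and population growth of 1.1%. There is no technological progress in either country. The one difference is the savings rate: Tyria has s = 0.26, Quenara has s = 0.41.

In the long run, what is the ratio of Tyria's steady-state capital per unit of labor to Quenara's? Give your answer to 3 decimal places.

Steady-state k* = [s/(n + δ)]^(1/(1−α)), so the ratio is [ (s_T/(n + δ)_T) / (s_Q/(n + δ)_Q) ]^1.5873.
s_T/(n + δ)_T = 0.26/0.045 = 5.7778; s_Q/(n + δ)_Q = 0.41/0.045 = 9.1111.
Ratio = (5.7778/9.1111)^1.5873 = 0.6341^1.5873 ≈ 0.4852

ratio ≈ 0.485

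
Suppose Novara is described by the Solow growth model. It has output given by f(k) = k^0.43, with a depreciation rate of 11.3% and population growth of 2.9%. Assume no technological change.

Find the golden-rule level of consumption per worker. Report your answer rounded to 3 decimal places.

At the golden rule, f'(k) = n + δ, so α·k^(α−1) = n + δ and k_gold = (α/(n + δ))^(1/(1−α)).
k_gold = (0.43/0.142)^(1/0.57) = 3.0282^1.7544 ≈ 6.9854
c_gold = f(k_gold) − (n + δ)·k_gold = 2.3068 − 0.142×6.9854 ≈ 1.3149

c_gold ≈ 1.315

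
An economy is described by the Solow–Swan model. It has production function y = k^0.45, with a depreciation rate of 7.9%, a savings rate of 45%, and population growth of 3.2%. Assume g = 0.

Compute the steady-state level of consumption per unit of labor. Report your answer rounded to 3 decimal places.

At the steady state, Δk = 0, so s·k^α = (n + δ)·k.
Rearranging, k^(1−α) = s / (n + δ).
k^0.55 = 0.45 / (0.032 + 0.079) = 0.45 / 0.111 = 4.0541
k* = 4.0541^(1/0.55) ≈ 12.7427
y* = (k*)^α = 12.7427^0.45 ≈ 3.1432
c* = (1 − s)·y* = (1 − 0.45) × 3.1432 ≈ 1.7288

c* = 1.729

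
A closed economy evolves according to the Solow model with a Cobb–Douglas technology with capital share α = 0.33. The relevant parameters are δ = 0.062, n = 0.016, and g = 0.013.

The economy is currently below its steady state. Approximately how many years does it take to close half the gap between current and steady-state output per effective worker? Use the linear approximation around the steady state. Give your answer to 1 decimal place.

Near the steady state the convergence rate is λ = (1 − α)(n + g + δ).
λ = (1 − 0.33) × 0.091 = 0.67 × 0.091 = 0.06097
Half-life = ln 2 / λ = 0.6931 / 0.06097 ≈ 11.37 years

half-life ≈ 11.4 years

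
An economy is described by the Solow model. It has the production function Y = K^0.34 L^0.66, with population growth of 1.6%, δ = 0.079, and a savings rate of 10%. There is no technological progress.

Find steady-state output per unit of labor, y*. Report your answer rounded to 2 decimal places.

y* ≈ 1.03

Steady state requires s·f(k) = (n + δ)·k, i.e. s·k^α = (n + δ)·k.
Rearranging, k^(1−α) = s / (n + δ).
k^0.66 = 0.10 / (0.016 + 0.079) = 0.10 / 0.095 = 1.0526
k* = 1.0526^(1/0.66) ≈ 1.0808
y* = (k*)^α = 1.0808^0.34 ≈ 1.0268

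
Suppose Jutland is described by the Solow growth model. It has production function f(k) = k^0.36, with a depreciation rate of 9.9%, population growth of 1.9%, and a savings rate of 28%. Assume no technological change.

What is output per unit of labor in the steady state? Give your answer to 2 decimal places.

At the steady state, Δk = 0, so s·k^α = (n + δ)·k.
Rearranging, k^(1−α) = s / (n + δ).
k^0.64 = 0.28 / (0.019 + 0.099) = 0.28 / 0.118 = 2.3729
k* = 2.3729^(1/0.64) ≈ 3.8581
y* = (k*)^α = 3.8581^0.36 ≈ 1.6259

y* ≈ 1.63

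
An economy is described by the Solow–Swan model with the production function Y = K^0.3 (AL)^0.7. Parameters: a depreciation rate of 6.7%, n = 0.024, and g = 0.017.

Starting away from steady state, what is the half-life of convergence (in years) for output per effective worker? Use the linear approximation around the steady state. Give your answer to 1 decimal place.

Near the steady state the convergence rate is λ = (1 − α)(n + g + δ).
λ = (1 − 0.3) × 0.108 = 0.7 × 0.108 = 0.0756
Half-life = ln 2 / λ = 0.6931 / 0.0756 ≈ 9.17 years

t_½ ≈ 9.2 years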